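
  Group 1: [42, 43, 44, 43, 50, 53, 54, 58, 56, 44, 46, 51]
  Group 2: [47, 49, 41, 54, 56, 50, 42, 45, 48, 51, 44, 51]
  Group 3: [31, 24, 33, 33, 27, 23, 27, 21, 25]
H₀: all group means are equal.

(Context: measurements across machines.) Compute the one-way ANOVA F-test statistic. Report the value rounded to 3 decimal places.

test statistic = 60.157

Group means [48.67, 48.17, 27.11], grand mean 42.606
SSB = Σnᵢ(x̄ᵢ−x̄)² = 2972.657; SSW = ΣΣ(x−x̄ᵢ)² = 741.222
MSB = 2972.657/2 = 1486.3283; MSW = 741.222/30 = 24.7074
F = MSB/MSW = 60.1572
df = (2, 30)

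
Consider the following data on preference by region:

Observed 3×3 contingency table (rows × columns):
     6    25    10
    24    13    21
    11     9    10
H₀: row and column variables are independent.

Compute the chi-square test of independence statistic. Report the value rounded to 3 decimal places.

test statistic = 17.032

Row totals [41, 58, 30], col totals [41, 47, 41], n=129
χ² = (6−13.03)²/13.03 + (25−14.94)²/14.94 + (10−13.03)²/13.03 + (24−18.43)²/18.43 + (13−21.13)²/21.13 + (21−18.43)²/18.43 + (11−9.53)²/9.53 + (9−10.93)²/10.93 + (10−9.53)²/9.53 = 17.0319
df = 4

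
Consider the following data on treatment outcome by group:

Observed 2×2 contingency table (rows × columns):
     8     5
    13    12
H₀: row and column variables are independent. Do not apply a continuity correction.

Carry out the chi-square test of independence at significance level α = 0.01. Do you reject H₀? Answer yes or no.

Row totals [13, 25], col totals [21, 17], n=38
χ² = (8−7.18)²/7.18 + (5−5.82)²/5.82 + (13−13.82)²/13.82 + (12−11.18)²/11.18 = 0.3147
df = 1
p-value (upper-tail) = 0.57478
At α=0.01: p ≥ α → fail to reject H₀

reject H₀: no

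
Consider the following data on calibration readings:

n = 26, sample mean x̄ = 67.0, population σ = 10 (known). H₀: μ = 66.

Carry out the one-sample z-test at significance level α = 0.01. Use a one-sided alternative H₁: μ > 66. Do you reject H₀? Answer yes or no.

reject H₀: no

SE = σ/√n = 10/√26 = 1.9612
z = (x̄−μ₀)/SE = (67.0−66)/1.9612 = 0.5099
p-value (one-sided, H₁ greater) = 0.30506
At α=0.01: p ≥ α → fail to reject H₀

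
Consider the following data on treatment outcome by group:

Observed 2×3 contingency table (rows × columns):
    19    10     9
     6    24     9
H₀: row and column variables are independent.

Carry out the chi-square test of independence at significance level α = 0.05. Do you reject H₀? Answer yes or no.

Row totals [38, 39], col totals [25, 34, 18], n=77
χ² = (19−12.34)²/12.34 + (10−16.78)²/16.78 + (9−8.88)²/8.88 + (6−12.66)²/12.66 + (24−17.22)²/17.22 + (9−9.12)²/9.12 = 12.5138
df = 2
p-value (upper-tail) = 0.00192
At α=0.05: p < α → reject H₀

reject H₀: yes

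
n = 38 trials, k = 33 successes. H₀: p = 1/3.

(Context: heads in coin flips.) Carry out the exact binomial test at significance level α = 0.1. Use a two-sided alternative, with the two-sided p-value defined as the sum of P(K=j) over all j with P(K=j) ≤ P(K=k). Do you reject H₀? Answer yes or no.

Exact binomial: n=38, k=33, p₀=1/3=0.3333
P(X=j) = C(n,j)·p₀^j·(1−p₀)^(n−j); p = Σ P(X=j) over j with P(X=j) ≤ P(X=33)
p-value (two-sided) = 0.00000
At α=0.1: p < α → reject H₀

reject H₀: yes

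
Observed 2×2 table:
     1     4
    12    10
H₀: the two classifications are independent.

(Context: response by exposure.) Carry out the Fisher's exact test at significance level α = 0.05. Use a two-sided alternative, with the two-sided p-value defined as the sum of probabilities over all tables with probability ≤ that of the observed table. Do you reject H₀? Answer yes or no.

reject H₀: no

Margins: r₁=5, r₂=22, c₁=13, c₂=14, n=27
p_obs = C(5,1)·C(22,12)/C(27,13); sum pmf over tables with pmf ≤ p_obs
p-value (two-sided) = 0.32593
At α=0.05: p ≥ α → fail to reject H₀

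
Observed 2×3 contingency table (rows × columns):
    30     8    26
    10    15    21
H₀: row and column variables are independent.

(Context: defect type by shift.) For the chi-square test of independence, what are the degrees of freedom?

df = (r−1)(c−1) = (2−1)·(3−1) = 2

degrees of freedom = 2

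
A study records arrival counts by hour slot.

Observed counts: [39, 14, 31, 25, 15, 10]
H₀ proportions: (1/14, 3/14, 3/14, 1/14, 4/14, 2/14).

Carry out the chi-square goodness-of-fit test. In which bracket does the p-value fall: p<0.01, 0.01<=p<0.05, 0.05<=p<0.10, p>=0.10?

n = 134; E_i = n·p_i = [9.57, 28.71, 28.71, 9.57, 38.29, 19.14]
χ² = (39−9.57)²/9.57 + (14−28.71)²/28.71 + (31−28.71)²/28.71 + (25−9.57)²/9.57 + (15−38.29)²/38.29 + (10−19.14)²/19.14 = 141.6032
df = 5
p-value (upper-tail) = 0.00000
→ bracket: p<0.01

p-value bracket: p<0.01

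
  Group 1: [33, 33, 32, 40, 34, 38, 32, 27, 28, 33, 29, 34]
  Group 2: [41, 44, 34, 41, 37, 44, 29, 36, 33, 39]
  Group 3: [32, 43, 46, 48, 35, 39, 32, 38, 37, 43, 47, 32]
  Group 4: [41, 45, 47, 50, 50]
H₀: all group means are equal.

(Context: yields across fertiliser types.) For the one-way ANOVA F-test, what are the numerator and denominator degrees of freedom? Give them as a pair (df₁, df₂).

k = 4 groups, N = 39 total
df = (k−1, N−k) = (4−1, 39−4) = (3, 35)

degrees of freedom = [3, 35]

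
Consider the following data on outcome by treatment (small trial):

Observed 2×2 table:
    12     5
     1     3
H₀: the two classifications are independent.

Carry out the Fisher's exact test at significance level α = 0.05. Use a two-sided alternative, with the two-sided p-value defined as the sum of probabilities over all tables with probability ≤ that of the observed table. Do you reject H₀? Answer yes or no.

reject H₀: no

Margins: r₁=17, r₂=4, c₁=13, c₂=8, n=21
p_obs = C(17,12)·C(4,1)/C(21,13); sum pmf over tables with pmf ≤ p_obs
p-value (two-sided) = 0.25280
At α=0.05: p ≥ α → fail to reject H₀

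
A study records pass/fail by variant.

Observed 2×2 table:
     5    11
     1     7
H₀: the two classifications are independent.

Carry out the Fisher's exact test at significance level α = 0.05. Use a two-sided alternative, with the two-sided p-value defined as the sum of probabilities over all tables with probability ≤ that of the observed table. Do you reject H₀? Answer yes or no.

reject H₀: no

Margins: r₁=16, r₂=8, c₁=6, c₂=18, n=24
p_obs = C(16,5)·C(8,1)/C(24,6); sum pmf over tables with pmf ≤ p_obs
p-value (two-sided) = 0.62139
At α=0.05: p ≥ α → fail to reject H₀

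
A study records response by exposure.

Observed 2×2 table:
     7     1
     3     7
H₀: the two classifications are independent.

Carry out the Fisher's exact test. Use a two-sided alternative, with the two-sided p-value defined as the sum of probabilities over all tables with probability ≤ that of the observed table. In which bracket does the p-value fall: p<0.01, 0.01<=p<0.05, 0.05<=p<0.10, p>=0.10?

p-value bracket: 0.01<=p<0.05

Margins: r₁=8, r₂=10, c₁=10, c₂=8, n=18
p_obs = C(8,7)·C(10,3)/C(18,10); sum pmf over tables with pmf ≤ p_obs
p-value (two-sided) = 0.02482
→ bracket: 0.01<=p<0.05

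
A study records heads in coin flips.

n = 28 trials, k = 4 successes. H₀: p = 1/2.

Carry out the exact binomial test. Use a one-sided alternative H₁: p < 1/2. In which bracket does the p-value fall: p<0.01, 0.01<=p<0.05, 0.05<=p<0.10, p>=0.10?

Exact binomial: n=28, k=4, p₀=1/2=0.5000
P(X≤4) from Σ C(n,i)·p₀^i·(1−p₀)^(n−i)
p-value (one-sided, H₁ less) = 0.00009
→ bracket: p<0.01

p-value bracket: p<0.01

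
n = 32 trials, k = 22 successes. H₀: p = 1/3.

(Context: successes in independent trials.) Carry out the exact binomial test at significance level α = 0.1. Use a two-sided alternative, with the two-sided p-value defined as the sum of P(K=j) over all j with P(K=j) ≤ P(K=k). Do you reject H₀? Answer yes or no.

Exact binomial: n=32, k=22, p₀=1/3=0.3333
P(X=j) = C(n,j)·p₀^j·(1−p₀)^(n−j); p = Σ P(X=j) over j with P(X=j) ≤ P(X=22)
p-value (two-sided) = 0.00005
At α=0.1: p < α → reject H₀

reject H₀: yes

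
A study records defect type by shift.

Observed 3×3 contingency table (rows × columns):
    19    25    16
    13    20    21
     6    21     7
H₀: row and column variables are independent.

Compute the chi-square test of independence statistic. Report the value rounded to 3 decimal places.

Row totals [60, 54, 34], col totals [38, 66, 44], n=148
χ² = (19−15.41)²/15.41 + (25−26.76)²/26.76 + (16−17.84)²/17.84 + (13−13.86)²/13.86 + (20−24.08)²/24.08 + (21−16.05)²/16.05 + (6−8.73)²/8.73 + (21−15.16)²/15.16 + (7−10.11)²/10.11 = 7.4698
df = 4

test statistic = 7.470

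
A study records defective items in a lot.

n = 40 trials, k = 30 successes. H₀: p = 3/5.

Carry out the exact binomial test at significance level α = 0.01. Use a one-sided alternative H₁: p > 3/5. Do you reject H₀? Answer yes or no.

reject H₀: no

Exact binomial: n=40, k=30, p₀=3/5=0.6000
P(X≥30) from Σ C(n,i)·p₀^i·(1−p₀)^(n−i)
p-value (one-sided, H₁ greater) = 0.03522
At α=0.01: p ≥ α → fail to reject H₀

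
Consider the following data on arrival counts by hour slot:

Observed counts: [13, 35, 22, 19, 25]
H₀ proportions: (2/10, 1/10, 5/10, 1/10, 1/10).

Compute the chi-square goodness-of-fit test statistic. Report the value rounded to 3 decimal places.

n = 114; E_i = n·p_i = [22.80, 11.40, 57.00, 11.40, 11.40]
χ² = (13−22.80)²/22.80 + (35−11.40)²/11.40 + (22−57.00)²/57.00 + (19−11.40)²/11.40 + (25−11.40)²/11.40 = 95.8509
df = 4

test statistic = 95.851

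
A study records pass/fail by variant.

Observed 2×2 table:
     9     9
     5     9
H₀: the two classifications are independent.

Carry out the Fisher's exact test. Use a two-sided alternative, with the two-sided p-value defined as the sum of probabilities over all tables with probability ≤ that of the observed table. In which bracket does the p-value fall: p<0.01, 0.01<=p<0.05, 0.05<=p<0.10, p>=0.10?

Margins: r₁=18, r₂=14, c₁=14, c₂=18, n=32
p_obs = C(18,9)·C(14,5)/C(32,14); sum pmf over tables with pmf ≤ p_obs
p-value (two-sided) = 0.48959
→ bracket: p>=0.10

p-value bracket: p>=0.10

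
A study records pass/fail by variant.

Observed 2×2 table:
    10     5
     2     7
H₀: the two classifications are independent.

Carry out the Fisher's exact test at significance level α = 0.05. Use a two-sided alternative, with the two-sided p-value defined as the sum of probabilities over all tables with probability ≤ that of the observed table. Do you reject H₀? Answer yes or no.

Margins: r₁=15, r₂=9, c₁=12, c₂=12, n=24
p_obs = C(15,10)·C(9,2)/C(24,12); sum pmf over tables with pmf ≤ p_obs
p-value (two-sided) = 0.08938
At α=0.05: p ≥ α → fail to reject H₀

reject H₀: no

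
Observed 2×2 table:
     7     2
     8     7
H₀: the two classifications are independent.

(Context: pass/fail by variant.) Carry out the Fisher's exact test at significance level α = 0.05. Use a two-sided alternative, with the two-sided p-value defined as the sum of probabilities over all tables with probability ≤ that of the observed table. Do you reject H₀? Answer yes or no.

reject H₀: no

Margins: r₁=9, r₂=15, c₁=15, c₂=9, n=24
p_obs = C(9,7)·C(15,8)/C(24,15); sum pmf over tables with pmf ≤ p_obs
p-value (two-sided) = 0.38907
At α=0.05: p ≥ α → fail to reject H₀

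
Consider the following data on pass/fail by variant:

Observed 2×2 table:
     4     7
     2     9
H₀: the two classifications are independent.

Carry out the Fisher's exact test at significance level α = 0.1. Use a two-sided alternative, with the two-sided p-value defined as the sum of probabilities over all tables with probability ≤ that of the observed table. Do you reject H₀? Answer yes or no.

reject H₀: no

Margins: r₁=11, r₂=11, c₁=6, c₂=16, n=22
p_obs = C(11,4)·C(11,2)/C(22,6); sum pmf over tables with pmf ≤ p_obs
p-value (two-sided) = 0.63512
At α=0.1: p ≥ α → fail to reject H₀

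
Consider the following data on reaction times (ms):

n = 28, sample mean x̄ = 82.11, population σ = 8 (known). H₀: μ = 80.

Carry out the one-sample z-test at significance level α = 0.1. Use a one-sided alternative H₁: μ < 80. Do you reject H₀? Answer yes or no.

reject H₀: no

SE = σ/√n = 8/√28 = 1.5119
z = (x̄−μ₀)/SE = (82.11−80)/1.5119 = 1.3956
p-value (one-sided, H₁ less) = 0.91859
At α=0.1: p ≥ α → fail to reject H₀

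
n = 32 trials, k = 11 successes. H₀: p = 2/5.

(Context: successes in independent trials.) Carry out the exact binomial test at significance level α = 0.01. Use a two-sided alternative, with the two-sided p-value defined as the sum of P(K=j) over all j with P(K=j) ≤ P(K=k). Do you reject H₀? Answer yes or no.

reject H₀: no

Exact binomial: n=32, k=11, p₀=2/5=0.4000
P(X=j) = C(n,j)·p₀^j·(1−p₀)^(n−j); p = Σ P(X=j) over j with P(X=j) ≤ P(X=11)
p-value (two-sided) = 0.59092
At α=0.01: p ≥ α → fail to reject H₀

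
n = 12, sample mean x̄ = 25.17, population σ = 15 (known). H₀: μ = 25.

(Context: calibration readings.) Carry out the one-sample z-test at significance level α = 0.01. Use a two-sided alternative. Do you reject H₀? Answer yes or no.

reject H₀: no

SE = σ/√n = 15/√12 = 4.3301
z = (x̄−μ₀)/SE = (25.17−25)/4.3301 = 0.0393
p-value (two-sided) = 0.96868
At α=0.01: p ≥ α → fail to reject H₀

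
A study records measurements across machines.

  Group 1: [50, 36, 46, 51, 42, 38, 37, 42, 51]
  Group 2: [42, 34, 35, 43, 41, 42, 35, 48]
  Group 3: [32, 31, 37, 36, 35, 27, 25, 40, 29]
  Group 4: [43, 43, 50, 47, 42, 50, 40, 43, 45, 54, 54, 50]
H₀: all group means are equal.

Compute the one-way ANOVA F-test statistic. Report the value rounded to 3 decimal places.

test statistic = 14.045

Group means [43.67, 40.00, 32.44, 46.75], grand mean 41.211
SSB = Σnᵢ(x̄ᵢ−x̄)² = 1125.844; SSW = ΣΣ(x−x̄ᵢ)² = 908.472
MSB = 1125.844/3 = 375.2812; MSW = 908.472/34 = 26.7198
F = MSB/MSW = 14.0451
df = (3, 34)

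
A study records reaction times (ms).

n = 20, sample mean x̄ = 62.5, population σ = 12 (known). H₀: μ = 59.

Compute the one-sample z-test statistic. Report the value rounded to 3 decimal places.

test statistic = 1.304

SE = σ/√n = 12/√20 = 2.6833
z = (x̄−μ₀)/SE = (62.5−59)/2.6833 = 1.3044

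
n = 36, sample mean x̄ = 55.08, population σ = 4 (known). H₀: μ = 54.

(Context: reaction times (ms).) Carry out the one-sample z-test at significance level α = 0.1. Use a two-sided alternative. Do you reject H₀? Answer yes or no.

reject H₀: no

SE = σ/√n = 4/√36 = 0.6667
z = (x̄−μ₀)/SE = (55.08−54)/0.6667 = 1.6200
p-value (two-sided) = 0.10523
At α=0.1: p ≥ α → fail to reject H₀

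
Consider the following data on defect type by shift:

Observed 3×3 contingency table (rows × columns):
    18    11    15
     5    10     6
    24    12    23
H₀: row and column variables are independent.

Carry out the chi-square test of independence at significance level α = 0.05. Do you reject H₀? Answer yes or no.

reject H₀: no

Row totals [44, 21, 59], col totals [47, 33, 44], n=124
χ² = (18−16.68)²/16.68 + (11−11.71)²/11.71 + (15−15.61)²/15.61 + (5−7.96)²/7.96 + (10−5.59)²/5.59 + (6−7.45)²/7.45 + (24−22.36)²/22.36 + (12−15.70)²/15.70 + (23−20.94)²/20.94 = 6.2333
df = 4
p-value (upper-tail) = 0.18239
At α=0.05: p ≥ α → fail to reject H₀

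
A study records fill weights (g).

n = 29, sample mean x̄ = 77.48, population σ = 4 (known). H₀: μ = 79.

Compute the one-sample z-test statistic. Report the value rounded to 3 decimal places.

SE = σ/√n = 4/√29 = 0.7428
z = (x̄−μ₀)/SE = (77.48−79)/0.7428 = -2.0464

test statistic = -2.046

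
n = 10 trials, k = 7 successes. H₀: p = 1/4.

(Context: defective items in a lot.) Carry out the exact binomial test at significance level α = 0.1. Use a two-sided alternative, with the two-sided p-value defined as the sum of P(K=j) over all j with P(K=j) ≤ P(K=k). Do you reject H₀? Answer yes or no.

Exact binomial: n=10, k=7, p₀=1/4=0.2500
P(X=j) = C(n,j)·p₀^j·(1−p₀)^(n−j); p = Σ P(X=j) over j with P(X=j) ≤ P(X=7)
p-value (two-sided) = 0.00351
At α=0.1: p < α → reject H₀

reject H₀: yes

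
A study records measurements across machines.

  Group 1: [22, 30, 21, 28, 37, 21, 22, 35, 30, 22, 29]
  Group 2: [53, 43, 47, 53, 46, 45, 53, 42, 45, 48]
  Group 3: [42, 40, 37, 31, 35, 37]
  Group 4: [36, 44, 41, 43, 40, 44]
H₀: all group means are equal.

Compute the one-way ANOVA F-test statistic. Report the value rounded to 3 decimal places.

Group means [27.00, 47.50, 37.00, 41.33], grand mean 37.636
SSB = Σnᵢ(x̄ᵢ−x̄)² = 2301.803; SSW = ΣΣ(x−x̄ᵢ)² = 611.833
MSB = 2301.803/3 = 767.2677; MSW = 611.833/29 = 21.0977
F = MSB/MSW = 36.3674
df = (3, 29)

test statistic = 36.367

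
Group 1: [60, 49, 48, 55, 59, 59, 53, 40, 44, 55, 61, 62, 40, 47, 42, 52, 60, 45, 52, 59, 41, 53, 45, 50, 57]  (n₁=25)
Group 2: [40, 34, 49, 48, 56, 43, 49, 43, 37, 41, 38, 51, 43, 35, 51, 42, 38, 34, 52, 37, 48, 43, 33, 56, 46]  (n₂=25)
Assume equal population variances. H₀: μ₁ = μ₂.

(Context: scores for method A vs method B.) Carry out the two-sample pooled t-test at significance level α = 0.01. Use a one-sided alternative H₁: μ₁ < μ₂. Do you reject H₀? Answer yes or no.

reject H₀: no

x̄₁=51.520, s₁=7.130, n₁=25
x̄₂=43.480, s₂=6.875, n₂=25
s_p² = [24·7.130² + 24·6.875²]/48 = 49.0517
SE = √(s_p²·(1/25+1/25)) = 1.9809
t = (51.520−43.480)/1.9809 = 4.0587
df = 48
p-value (one-sided, H₁ less) = 0.99991
At α=0.01: p ≥ α → fail to reject H₀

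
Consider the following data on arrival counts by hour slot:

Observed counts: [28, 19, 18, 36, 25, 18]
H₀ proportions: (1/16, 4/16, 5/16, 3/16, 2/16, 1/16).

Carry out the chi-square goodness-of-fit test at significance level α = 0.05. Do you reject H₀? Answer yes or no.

reject H₀: yes

n = 144; E_i = n·p_i = [9.00, 36.00, 45.00, 27.00, 18.00, 9.00]
χ² = (28−9.00)²/9.00 + (19−36.00)²/36.00 + (18−45.00)²/45.00 + (36−27.00)²/27.00 + (25−18.00)²/18.00 + (18−9.00)²/9.00 = 79.0611
df = 5
p-value (upper-tail) = 0.00000
At α=0.05: p < α → reject H₀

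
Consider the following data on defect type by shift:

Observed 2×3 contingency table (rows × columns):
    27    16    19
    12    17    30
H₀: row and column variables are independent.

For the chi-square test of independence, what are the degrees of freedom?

df = (r−1)(c−1) = (2−1)·(3−1) = 2

degrees of freedom = 2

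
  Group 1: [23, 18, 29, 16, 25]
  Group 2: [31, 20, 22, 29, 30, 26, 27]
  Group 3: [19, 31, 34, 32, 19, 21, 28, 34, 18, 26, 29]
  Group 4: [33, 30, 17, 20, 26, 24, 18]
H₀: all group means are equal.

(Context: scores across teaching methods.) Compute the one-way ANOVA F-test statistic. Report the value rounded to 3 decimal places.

test statistic = 0.875

Group means [22.20, 26.43, 26.45, 24.00], grand mean 25.167
SSB = Σnᵢ(x̄ᵢ−x̄)² = 82.925; SSW = ΣΣ(x−x̄ᵢ)² = 821.242
MSB = 82.925/3 = 27.6417; MSW = 821.242/26 = 31.5862
F = MSB/MSW = 0.8751
df = (3, 26)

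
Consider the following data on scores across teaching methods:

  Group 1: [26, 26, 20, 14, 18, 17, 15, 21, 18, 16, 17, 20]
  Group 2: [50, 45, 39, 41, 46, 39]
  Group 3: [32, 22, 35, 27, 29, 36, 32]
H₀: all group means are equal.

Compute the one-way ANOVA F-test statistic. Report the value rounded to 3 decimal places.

Group means [19.00, 43.33, 30.43], grand mean 28.040
SSB = Σnᵢ(x̄ᵢ−x̄)² = 2423.912; SSW = ΣΣ(x−x̄ᵢ)² = 403.048
MSB = 2423.912/2 = 1211.9562; MSW = 403.048/22 = 18.3203
F = MSB/MSW = 66.1536
df = (2, 22)

test statistic = 66.154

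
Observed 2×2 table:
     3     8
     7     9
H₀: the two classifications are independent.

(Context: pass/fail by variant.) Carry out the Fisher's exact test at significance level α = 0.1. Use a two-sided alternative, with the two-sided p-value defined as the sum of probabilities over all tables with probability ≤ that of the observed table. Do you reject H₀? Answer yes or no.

Margins: r₁=11, r₂=16, c₁=10, c₂=17, n=27
p_obs = C(11,3)·C(16,7)/C(27,10); sum pmf over tables with pmf ≤ p_obs
p-value (two-sided) = 0.44755
At α=0.1: p ≥ α → fail to reject H₀

reject H₀: no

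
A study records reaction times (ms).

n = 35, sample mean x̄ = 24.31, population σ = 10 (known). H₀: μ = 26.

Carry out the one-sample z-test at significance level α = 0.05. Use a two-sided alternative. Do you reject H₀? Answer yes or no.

reject H₀: no

SE = σ/√n = 10/√35 = 1.6903
z = (x̄−μ₀)/SE = (24.31−26)/1.6903 = -0.9998
p-value (two-sided) = 0.31740
At α=0.05: p ≥ α → fail to reject H₀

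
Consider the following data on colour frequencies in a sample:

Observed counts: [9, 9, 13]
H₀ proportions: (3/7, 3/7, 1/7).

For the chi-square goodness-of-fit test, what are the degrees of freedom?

df = k − 1 = 3 − 1 = 2

degrees of freedom = 2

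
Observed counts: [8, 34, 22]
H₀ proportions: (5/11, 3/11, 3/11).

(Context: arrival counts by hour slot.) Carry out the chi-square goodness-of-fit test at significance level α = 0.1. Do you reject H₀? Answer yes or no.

n = 64; E_i = n·p_i = [29.09, 17.45, 17.45]
χ² = (8−29.09)²/29.09 + (34−17.45)²/17.45 + (22−17.45)²/17.45 = 32.1583
df = 2
p-value (upper-tail) = 0.00000
At α=0.1: p < α → reject H₀

reject H₀: yes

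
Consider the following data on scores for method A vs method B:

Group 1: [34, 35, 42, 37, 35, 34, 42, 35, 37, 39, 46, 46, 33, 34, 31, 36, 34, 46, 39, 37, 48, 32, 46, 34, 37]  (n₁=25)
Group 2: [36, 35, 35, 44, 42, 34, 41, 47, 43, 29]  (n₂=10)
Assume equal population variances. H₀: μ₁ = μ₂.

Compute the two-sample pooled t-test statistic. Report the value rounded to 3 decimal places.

test statistic = -0.328

x̄₁=37.960, s₁=5.062, n₁=25
x̄₂=38.600, s₂=5.602, n₂=10
s_p² = [24·5.062² + 9·5.602²]/33 = 27.1927
SE = √(s_p²·(1/25+1/10)) = 1.9511
t = (37.960−38.600)/1.9511 = -0.3280
df = 33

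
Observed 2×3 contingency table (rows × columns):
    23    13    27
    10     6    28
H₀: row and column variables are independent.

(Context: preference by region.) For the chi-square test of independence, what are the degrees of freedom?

degrees of freedom = 2

df = (r−1)(c−1) = (2−1)·(3−1) = 2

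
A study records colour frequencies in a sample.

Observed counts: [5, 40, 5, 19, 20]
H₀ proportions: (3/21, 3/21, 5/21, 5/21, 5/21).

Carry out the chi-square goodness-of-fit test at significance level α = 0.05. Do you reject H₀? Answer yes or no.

reject H₀: yes

n = 89; E_i = n·p_i = [12.71, 12.71, 21.19, 21.19, 21.19]
χ² = (5−12.71)²/12.71 + (40−12.71)²/12.71 + (5−21.19)²/21.19 + (19−21.19)²/21.19 + (20−21.19)²/21.19 = 75.9011
df = 4
p-value (upper-tail) = 0.00000
At α=0.05: p < α → reject H₀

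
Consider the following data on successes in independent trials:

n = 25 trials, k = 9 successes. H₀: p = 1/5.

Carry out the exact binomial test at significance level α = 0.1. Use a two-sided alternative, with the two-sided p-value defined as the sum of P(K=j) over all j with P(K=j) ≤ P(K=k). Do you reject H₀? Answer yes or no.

reject H₀: yes

Exact binomial: n=25, k=9, p₀=1/5=0.2000
P(X=j) = C(n,j)·p₀^j·(1−p₀)^(n−j); p = Σ P(X=j) over j with P(X=j) ≤ P(X=9)
p-value (two-sided) = 0.07416
At α=0.1: p < α → reject H₀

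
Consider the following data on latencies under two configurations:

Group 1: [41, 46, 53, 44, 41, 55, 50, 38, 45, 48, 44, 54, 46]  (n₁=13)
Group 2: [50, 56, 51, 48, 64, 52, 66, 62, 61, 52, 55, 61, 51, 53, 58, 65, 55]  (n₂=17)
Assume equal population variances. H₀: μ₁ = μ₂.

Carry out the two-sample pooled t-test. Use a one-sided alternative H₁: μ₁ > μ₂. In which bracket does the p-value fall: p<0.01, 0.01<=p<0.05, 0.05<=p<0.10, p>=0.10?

x̄₁=46.538, s₁=5.270, n₁=13
x̄₂=56.471, s₂=5.724, n₂=17
s_p² = [12·5.270² + 16·5.724²]/28 = 30.6238
SE = √(s_p²·(1/13+1/17)) = 2.0389
t = (46.538−56.471)/2.0389 = -4.8713
df = 28
p-value (one-sided, H₁ greater) = 0.99998
→ bracket: p>=0.10

p-value bracket: p>=0.10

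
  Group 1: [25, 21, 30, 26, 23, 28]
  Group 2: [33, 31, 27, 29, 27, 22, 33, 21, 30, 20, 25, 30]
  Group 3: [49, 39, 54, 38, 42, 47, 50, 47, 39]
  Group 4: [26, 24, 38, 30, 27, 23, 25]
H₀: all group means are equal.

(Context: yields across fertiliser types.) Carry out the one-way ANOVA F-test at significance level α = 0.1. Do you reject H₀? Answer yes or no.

Group means [25.50, 27.33, 45.00, 27.57], grand mean 31.735
SSB = Σnᵢ(x̄ᵢ−x̄)² = 2170.737; SSW = ΣΣ(x−x̄ᵢ)² = 693.881
MSB = 2170.737/3 = 723.5789; MSW = 693.881/30 = 23.1294
F = MSB/MSW = 31.2840
df = (3, 30)
p-value (upper-tail) = 0.00000
At α=0.1: p < α → reject H₀

reject H₀: yes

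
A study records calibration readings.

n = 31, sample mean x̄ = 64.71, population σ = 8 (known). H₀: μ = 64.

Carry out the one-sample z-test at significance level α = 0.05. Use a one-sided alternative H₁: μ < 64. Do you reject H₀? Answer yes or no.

reject H₀: no

SE = σ/√n = 8/√31 = 1.4368
z = (x̄−μ₀)/SE = (64.71−64)/1.4368 = 0.4941
p-value (one-sided, H₁ less) = 0.68940
At α=0.05: p ≥ α → fail to reject H₀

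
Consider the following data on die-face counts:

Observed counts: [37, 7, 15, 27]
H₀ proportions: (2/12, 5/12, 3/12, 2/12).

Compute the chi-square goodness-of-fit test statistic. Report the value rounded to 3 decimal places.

test statistic = 72.205

n = 86; E_i = n·p_i = [14.33, 35.83, 21.50, 14.33]
χ² = (37−14.33)²/14.33 + (7−35.83)²/35.83 + (15−21.50)²/21.50 + (27−14.33)²/14.33 = 72.2047
df = 3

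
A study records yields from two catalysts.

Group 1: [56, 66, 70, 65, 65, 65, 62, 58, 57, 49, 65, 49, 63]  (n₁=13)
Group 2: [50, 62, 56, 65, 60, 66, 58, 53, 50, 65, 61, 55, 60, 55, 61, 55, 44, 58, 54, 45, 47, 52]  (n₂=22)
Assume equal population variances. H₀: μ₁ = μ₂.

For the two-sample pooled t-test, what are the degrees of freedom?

degrees of freedom = 33

df = n₁ + n₂ − 2 = 13 + 22 − 2 = 33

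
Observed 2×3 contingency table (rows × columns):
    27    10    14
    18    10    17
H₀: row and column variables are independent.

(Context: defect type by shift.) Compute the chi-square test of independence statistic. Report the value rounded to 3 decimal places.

test statistic = 1.722

Row totals [51, 45], col totals [45, 20, 31], n=96
χ² = (27−23.91)²/23.91 + (10−10.62)²/10.62 + (14−16.47)²/16.47 + (18−21.09)²/21.09 + (10−9.38)²/9.38 + (17−14.53)²/14.53 = 1.7220
df = 2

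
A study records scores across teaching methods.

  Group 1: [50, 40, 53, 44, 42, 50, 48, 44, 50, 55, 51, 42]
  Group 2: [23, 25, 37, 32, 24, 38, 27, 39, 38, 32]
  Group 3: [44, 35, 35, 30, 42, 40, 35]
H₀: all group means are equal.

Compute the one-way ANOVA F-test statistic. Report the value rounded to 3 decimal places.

test statistic = 24.244

Group means [47.42, 31.50, 37.29], grand mean 39.483
SSB = Σnᵢ(x̄ᵢ−x̄)² = 1426.396; SSW = ΣΣ(x−x̄ᵢ)² = 764.845
MSB = 1426.396/2 = 713.1981; MSW = 764.845/26 = 29.4171
F = MSB/MSW = 24.2443
df = (2, 26)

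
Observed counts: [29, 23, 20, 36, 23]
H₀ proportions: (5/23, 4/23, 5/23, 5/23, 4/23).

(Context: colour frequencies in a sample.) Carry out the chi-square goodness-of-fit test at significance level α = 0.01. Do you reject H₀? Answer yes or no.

n = 131; E_i = n·p_i = [28.48, 22.78, 28.48, 28.48, 22.78]
χ² = (29−28.48)²/28.48 + (23−22.78)²/22.78 + (20−28.48)²/28.48 + (36−28.48)²/28.48 + (23−22.78)²/22.78 = 4.5244
df = 4
p-value (upper-tail) = 0.33966
At α=0.01: p ≥ α → fail to reject H₀

reject H₀: no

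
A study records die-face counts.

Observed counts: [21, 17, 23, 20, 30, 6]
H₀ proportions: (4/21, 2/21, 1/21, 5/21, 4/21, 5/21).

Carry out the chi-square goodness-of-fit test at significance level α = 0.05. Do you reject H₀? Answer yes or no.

n = 117; E_i = n·p_i = [22.29, 11.14, 5.57, 27.86, 22.29, 27.86]
χ² = (21−22.29)²/22.29 + (17−11.14)²/11.14 + (23−5.57)²/5.57 + (20−27.86)²/27.86 + (30−22.29)²/22.29 + (6−27.86)²/27.86 = 79.7090
df = 5
p-value (upper-tail) = 0.00000
At α=0.05: p < α → reject H₀

reject H₀: yes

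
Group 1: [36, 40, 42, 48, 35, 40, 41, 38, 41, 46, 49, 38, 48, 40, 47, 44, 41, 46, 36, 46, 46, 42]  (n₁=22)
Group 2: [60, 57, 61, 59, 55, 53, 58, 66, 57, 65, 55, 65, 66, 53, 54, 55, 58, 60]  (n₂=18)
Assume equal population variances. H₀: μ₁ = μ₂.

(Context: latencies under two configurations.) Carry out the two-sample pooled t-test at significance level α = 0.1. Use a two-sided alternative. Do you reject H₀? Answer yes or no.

x̄₁=42.273, s₁=4.256, n₁=22
x̄₂=58.722, s₂=4.403, n₂=18
s_p² = [21·4.256² + 17·4.403²]/38 = 18.6835
SE = √(s_p²·(1/22+1/18)) = 1.3738
t = (42.273−58.722)/1.3738 = -11.9740
df = 38
p-value (two-sided) = 0.00000
At α=0.1: p < α → reject H₀

reject H₀: yes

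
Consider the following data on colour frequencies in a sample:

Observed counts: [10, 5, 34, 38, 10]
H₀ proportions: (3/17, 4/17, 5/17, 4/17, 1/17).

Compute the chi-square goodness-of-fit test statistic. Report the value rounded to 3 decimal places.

n = 97; E_i = n·p_i = [17.12, 22.82, 28.53, 22.82, 5.71]
χ² = (10−17.12)²/17.12 + (5−22.82)²/22.82 + (34−28.53)²/28.53 + (38−22.82)²/22.82 + (10−5.71)²/5.71 = 31.2507
df = 4

test statistic = 31.251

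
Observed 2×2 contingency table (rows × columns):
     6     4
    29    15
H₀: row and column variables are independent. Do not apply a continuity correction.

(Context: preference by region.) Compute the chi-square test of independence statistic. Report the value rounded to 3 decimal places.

test statistic = 0.125

Row totals [10, 44], col totals [35, 19], n=54
χ² = (6−6.48)²/6.48 + (4−3.52)²/3.52 + (29−28.52)²/28.52 + (15−15.48)²/15.48 = 0.1248
df = 1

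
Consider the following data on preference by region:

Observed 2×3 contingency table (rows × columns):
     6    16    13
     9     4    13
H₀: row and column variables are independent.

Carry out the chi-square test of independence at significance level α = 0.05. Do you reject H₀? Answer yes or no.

reject H₀: yes

Row totals [35, 26], col totals [15, 20, 26], n=61
χ² = (6−8.61)²/8.61 + (16−11.48)²/11.48 + (13−14.92)²/14.92 + (9−6.39)²/6.39 + (4−8.52)²/8.52 + (13−11.08)²/11.08 = 6.6162
df = 2
p-value (upper-tail) = 0.03659
At α=0.05: p < α → reject H₀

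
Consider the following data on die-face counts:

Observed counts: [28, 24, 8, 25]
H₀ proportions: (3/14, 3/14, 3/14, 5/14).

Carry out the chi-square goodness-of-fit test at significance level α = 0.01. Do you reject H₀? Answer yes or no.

n = 85; E_i = n·p_i = [18.21, 18.21, 18.21, 30.36]
χ² = (28−18.21)²/18.21 + (24−18.21)²/18.21 + (8−18.21)²/18.21 + (25−30.36)²/30.36 = 13.7686
df = 3
p-value (upper-tail) = 0.00324
At α=0.01: p < α → reject H₀

reject H₀: yes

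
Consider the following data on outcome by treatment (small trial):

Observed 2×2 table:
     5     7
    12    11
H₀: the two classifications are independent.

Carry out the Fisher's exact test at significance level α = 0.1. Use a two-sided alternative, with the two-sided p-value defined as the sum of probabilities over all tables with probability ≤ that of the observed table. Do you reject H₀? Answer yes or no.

Margins: r₁=12, r₂=23, c₁=17, c₂=18, n=35
p_obs = C(12,5)·C(23,12)/C(35,17); sum pmf over tables with pmf ≤ p_obs
p-value (two-sided) = 0.72467
At α=0.1: p ≥ α → fail to reject H₀

reject H₀: no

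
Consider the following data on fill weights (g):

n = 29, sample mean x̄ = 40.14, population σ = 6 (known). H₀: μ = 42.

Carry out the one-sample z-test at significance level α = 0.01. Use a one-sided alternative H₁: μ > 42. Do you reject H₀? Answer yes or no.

SE = σ/√n = 6/√29 = 1.1142
z = (x̄−μ₀)/SE = (40.14−42)/1.1142 = -1.6694
p-value (one-sided, H₁ greater) = 0.95248
At α=0.01: p ≥ α → fail to reject H₀

reject H₀: no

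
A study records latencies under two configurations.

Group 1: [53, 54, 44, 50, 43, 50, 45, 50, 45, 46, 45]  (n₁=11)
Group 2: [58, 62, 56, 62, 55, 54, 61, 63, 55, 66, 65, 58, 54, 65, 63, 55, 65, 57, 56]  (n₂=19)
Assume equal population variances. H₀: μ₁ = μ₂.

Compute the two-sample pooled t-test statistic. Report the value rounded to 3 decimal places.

x̄₁=47.727, s₁=3.797, n₁=11
x̄₂=59.474, s₂=4.274, n₂=19
s_p² = [10·3.797² + 18·4.274²]/28 = 16.8900
SE = √(s_p²·(1/11+1/19)) = 1.5570
t = (47.727−59.474)/1.5570 = -7.5440
df = 28

test statistic = -7.544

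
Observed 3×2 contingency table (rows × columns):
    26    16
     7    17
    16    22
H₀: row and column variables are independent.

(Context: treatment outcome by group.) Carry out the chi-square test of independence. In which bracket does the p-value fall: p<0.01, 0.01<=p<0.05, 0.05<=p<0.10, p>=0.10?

Row totals [42, 24, 38], col totals [49, 55], n=104
χ² = (26−19.79)²/19.79 + (16−22.21)²/22.21 + (7−11.31)²/11.31 + (17−12.69)²/12.69 + (16−17.90)²/17.90 + (22−20.10)²/20.10 = 7.1727
df = 2
p-value (upper-tail) = 0.02770
→ bracket: 0.01<=p<0.05

p-value bracket: 0.01<=p<0.05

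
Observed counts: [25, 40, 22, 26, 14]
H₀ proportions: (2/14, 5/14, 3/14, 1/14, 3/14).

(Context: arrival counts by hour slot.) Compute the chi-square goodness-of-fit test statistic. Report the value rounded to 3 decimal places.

n = 127; E_i = n·p_i = [18.14, 45.36, 27.21, 9.07, 27.21]
χ² = (25−18.14)²/18.14 + (40−45.36)²/45.36 + (22−27.21)²/27.21 + (26−9.07)²/9.07 + (14−27.21)²/27.21 = 42.2310
df = 4

test statistic = 42.231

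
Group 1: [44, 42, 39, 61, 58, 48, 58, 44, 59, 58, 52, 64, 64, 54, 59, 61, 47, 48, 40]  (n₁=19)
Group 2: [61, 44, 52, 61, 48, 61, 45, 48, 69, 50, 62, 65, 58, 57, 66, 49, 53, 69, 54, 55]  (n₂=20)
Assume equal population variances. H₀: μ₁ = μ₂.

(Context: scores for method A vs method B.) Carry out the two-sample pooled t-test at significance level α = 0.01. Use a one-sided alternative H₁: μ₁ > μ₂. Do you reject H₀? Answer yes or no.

reject H₀: no

x̄₁=52.632, s₁=8.335, n₁=19
x̄₂=56.350, s₂=7.748, n₂=20
s_p² = [18·8.335² + 19·7.748²]/37 = 64.6208
SE = √(s_p²·(1/19+1/20)) = 2.5753
t = (52.632−56.350)/2.5753 = -1.4439
df = 37
p-value (one-sided, H₁ greater) = 0.92141
At α=0.01: p ≥ α → fail to reject H₀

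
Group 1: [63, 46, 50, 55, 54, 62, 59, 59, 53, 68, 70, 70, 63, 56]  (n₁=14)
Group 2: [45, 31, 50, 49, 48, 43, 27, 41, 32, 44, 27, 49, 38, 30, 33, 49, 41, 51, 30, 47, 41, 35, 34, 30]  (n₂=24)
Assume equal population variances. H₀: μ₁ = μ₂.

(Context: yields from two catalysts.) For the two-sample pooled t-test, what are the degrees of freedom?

df = n₁ + n₂ − 2 = 14 + 24 − 2 = 36

degrees of freedom = 36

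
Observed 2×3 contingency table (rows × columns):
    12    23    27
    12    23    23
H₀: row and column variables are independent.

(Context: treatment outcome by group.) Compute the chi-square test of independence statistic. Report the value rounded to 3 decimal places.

Row totals [62, 58], col totals [24, 46, 50], n=120
χ² = (12−12.40)²/12.40 + (23−23.77)²/23.77 + (27−25.83)²/25.83 + (12−11.60)²/11.60 + (23−22.23)²/22.23 + (23−24.17)²/24.17 = 0.1869
df = 2

test statistic = 0.187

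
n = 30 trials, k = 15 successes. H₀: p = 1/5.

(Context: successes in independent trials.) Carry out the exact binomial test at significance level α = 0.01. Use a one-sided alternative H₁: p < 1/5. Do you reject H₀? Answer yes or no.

reject H₀: no

Exact binomial: n=30, k=15, p₀=1/5=0.2000
P(X≤15) from Σ C(n,i)·p₀^i·(1−p₀)^(n−i)
p-value (one-sided, H₁ less) = 0.99995
At α=0.01: p ≥ α → fail to reject H₀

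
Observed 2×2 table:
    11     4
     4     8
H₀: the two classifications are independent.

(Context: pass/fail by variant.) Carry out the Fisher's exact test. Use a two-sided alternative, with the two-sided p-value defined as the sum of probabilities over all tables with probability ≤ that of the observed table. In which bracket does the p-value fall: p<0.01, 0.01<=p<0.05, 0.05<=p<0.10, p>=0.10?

p-value bracket: 0.05<=p<0.10

Margins: r₁=15, r₂=12, c₁=15, c₂=12, n=27
p_obs = C(15,11)·C(12,4)/C(27,15); sum pmf over tables with pmf ≤ p_obs
p-value (two-sided) = 0.05740
→ bracket: 0.05<=p<0.10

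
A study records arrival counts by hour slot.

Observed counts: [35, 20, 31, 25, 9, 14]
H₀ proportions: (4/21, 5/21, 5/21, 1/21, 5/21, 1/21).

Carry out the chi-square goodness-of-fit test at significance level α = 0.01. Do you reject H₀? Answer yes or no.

reject H₀: yes

n = 134; E_i = n·p_i = [25.52, 31.90, 31.90, 6.38, 31.90, 6.38]
χ² = (35−25.52)²/25.52 + (20−31.90)²/31.90 + (31−31.90)²/31.90 + (25−6.38)²/6.38 + (9−31.90)²/31.90 + (14−6.38)²/6.38 = 87.8556
df = 5
p-value (upper-tail) = 0.00000
At α=0.01: p < α → reject H₀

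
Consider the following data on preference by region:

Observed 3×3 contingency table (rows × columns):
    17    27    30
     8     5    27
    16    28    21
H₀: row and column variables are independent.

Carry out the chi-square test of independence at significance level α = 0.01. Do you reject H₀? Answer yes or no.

Row totals [74, 40, 65], col totals [41, 60, 78], n=179
χ² = (17−16.95)²/16.95 + (27−24.80)²/24.80 + (30−32.25)²/32.25 + (8−9.16)²/9.16 + (5−13.41)²/13.41 + (27−17.43)²/17.43 + (16−14.89)²/14.89 + (28−21.79)²/21.79 + (21−28.32)²/28.32 = 14.7730
df = 4
p-value (upper-tail) = 0.00520
At α=0.01: p < α → reject H₀

reject H₀: yes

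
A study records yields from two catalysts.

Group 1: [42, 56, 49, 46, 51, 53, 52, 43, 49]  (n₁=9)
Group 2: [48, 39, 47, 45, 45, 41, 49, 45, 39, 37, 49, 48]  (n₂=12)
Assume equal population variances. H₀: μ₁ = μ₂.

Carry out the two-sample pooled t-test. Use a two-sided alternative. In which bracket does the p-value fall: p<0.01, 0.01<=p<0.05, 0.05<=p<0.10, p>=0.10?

x̄₁=49.000, s₁=4.637, n₁=9
x̄₂=44.333, s₂=4.271, n₂=12
s_p² = [8·4.637² + 11·4.271²]/19 = 19.6140
SE = √(s_p²·(1/9+1/12)) = 1.9529
t = (49.000−44.333)/1.9529 = 2.3896
df = 19
p-value (two-sided) = 0.02739
→ bracket: 0.01<=p<0.05

p-value bracket: 0.01<=p<0.05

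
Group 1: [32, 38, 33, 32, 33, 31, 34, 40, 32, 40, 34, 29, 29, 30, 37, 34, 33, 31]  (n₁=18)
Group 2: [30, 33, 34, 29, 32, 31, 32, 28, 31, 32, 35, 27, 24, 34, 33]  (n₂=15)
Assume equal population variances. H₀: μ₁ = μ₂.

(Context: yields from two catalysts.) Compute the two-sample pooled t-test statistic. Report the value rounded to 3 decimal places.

x̄₁=33.444, s₁=3.347, n₁=18
x̄₂=31.000, s₂=2.976, n₂=15
s_p² = [17·3.347² + 14·2.976²]/31 = 10.1434
SE = √(s_p²·(1/18+1/15)) = 1.1134
t = (33.444−31.000)/1.1134 = 2.1954
df = 31

test statistic = 2.195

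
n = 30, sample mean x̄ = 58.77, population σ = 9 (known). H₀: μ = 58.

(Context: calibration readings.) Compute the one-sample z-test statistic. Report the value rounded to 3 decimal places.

SE = σ/√n = 9/√30 = 1.6432
z = (x̄−μ₀)/SE = (58.77−58)/1.6432 = 0.4686

test statistic = 0.469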